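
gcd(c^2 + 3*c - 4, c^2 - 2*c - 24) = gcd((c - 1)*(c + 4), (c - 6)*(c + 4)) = c + 4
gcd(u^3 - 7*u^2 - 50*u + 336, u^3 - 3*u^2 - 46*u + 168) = u^2 + u - 42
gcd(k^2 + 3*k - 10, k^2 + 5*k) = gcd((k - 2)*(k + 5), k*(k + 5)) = k + 5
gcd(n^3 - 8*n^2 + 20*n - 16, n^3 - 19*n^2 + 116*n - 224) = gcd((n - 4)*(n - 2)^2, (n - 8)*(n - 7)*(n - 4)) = n - 4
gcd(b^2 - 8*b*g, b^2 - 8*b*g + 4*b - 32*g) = b - 8*g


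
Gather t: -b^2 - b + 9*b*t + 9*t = -b^2 - b + t*(9*b + 9)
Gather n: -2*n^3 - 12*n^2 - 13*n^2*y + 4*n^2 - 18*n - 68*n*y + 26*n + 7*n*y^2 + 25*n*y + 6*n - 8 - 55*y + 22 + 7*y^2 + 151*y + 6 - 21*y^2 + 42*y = -2*n^3 + n^2*(-13*y - 8) + n*(7*y^2 - 43*y + 14) - 14*y^2 + 138*y + 20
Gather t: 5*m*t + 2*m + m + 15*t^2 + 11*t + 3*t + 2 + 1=3*m + 15*t^2 + t*(5*m + 14) + 3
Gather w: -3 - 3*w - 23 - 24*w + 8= -27*w - 18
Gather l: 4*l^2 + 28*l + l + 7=4*l^2 + 29*l + 7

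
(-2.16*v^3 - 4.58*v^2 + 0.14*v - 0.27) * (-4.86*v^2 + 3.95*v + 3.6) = 10.4976*v^5 + 13.7268*v^4 - 26.5474*v^3 - 14.6228*v^2 - 0.5625*v - 0.972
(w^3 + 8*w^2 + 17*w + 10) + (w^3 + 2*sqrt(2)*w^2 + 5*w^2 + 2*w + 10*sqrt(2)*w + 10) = 2*w^3 + 2*sqrt(2)*w^2 + 13*w^2 + 10*sqrt(2)*w + 19*w + 20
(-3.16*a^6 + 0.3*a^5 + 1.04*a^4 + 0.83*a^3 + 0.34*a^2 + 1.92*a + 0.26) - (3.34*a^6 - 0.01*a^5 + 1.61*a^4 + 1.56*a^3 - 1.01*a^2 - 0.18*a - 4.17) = -6.5*a^6 + 0.31*a^5 - 0.57*a^4 - 0.73*a^3 + 1.35*a^2 + 2.1*a + 4.43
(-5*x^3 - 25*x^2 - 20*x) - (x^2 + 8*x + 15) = -5*x^3 - 26*x^2 - 28*x - 15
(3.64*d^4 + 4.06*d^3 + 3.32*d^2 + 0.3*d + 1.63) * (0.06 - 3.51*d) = -12.7764*d^5 - 14.0322*d^4 - 11.4096*d^3 - 0.8538*d^2 - 5.7033*d + 0.0978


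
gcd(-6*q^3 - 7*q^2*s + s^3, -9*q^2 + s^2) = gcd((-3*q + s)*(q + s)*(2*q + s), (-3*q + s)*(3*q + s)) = 3*q - s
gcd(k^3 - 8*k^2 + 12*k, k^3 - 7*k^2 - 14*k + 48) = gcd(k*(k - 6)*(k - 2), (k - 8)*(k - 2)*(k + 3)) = k - 2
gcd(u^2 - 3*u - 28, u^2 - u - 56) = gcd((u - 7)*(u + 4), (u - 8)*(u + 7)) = 1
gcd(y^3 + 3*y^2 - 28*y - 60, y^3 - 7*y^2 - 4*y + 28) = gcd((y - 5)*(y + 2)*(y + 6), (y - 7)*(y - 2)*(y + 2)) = y + 2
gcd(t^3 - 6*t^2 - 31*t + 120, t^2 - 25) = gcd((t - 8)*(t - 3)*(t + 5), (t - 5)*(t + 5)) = t + 5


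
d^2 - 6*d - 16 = (d - 8)*(d + 2)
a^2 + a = a*(a + 1)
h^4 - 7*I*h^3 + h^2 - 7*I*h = h*(h - 7*I)*(h - I)*(h + I)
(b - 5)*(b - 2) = b^2 - 7*b + 10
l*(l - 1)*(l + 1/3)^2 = l^4 - l^3/3 - 5*l^2/9 - l/9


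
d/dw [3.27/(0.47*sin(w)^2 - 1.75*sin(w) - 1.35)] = (5.7225 - 3.0738*sin(w))*cos(w)/(-0.47*sin(w)^2 + 1.75*sin(w) + 1.35)^2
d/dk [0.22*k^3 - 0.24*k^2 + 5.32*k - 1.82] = 0.66*k^2 - 0.48*k + 5.32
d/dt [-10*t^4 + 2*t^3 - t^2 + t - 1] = -40*t^3 + 6*t^2 - 2*t + 1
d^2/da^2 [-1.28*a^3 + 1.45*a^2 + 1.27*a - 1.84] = 2.9 - 7.68*a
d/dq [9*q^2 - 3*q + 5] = 18*q - 3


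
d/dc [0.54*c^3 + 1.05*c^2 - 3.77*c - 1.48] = 1.62*c^2 + 2.1*c - 3.77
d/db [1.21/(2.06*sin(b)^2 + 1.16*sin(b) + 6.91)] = -(4.9852*sin(b) + 1.4036)*cos(b)/(2.06*sin(b)^2 + 1.16*sin(b) + 6.91)^2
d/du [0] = 0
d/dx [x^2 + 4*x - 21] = 2*x + 4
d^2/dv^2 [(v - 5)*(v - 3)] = 2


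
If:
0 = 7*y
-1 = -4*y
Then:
No Solution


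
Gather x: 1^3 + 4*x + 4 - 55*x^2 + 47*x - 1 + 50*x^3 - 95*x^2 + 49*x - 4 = 50*x^3 - 150*x^2 + 100*x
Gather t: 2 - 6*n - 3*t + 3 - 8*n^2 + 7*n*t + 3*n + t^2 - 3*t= -8*n^2 - 3*n + t^2 + t*(7*n - 6) + 5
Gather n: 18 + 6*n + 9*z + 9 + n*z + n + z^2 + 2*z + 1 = n*(z + 7) + z^2 + 11*z + 28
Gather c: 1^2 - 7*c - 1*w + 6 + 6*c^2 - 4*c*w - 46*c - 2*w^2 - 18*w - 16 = 6*c^2 + c*(-4*w - 53) - 2*w^2 - 19*w - 9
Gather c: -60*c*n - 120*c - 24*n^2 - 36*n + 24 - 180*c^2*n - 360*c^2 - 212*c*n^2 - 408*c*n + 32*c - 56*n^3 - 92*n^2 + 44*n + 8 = c^2*(-180*n - 360) + c*(-212*n^2 - 468*n - 88) - 56*n^3 - 116*n^2 + 8*n + 32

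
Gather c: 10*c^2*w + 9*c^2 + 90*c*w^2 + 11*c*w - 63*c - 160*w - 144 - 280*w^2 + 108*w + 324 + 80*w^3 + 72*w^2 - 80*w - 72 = c^2*(10*w + 9) + c*(90*w^2 + 11*w - 63) + 80*w^3 - 208*w^2 - 132*w + 108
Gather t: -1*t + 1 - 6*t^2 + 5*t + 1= -6*t^2 + 4*t + 2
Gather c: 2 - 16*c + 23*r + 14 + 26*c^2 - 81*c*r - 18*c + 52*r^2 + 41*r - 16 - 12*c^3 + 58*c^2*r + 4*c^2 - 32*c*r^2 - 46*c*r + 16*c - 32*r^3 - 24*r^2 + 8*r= -12*c^3 + c^2*(58*r + 30) + c*(-32*r^2 - 127*r - 18) - 32*r^3 + 28*r^2 + 72*r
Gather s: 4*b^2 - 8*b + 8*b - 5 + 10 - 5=4*b^2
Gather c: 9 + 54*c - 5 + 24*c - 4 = 78*c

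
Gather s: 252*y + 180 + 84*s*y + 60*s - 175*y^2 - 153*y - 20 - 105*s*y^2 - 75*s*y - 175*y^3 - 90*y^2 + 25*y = s*(-105*y^2 + 9*y + 60) - 175*y^3 - 265*y^2 + 124*y + 160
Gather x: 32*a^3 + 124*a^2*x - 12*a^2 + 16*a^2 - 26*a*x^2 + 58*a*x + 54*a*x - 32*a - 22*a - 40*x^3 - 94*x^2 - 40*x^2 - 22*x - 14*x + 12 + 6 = 32*a^3 + 4*a^2 - 54*a - 40*x^3 + x^2*(-26*a - 134) + x*(124*a^2 + 112*a - 36) + 18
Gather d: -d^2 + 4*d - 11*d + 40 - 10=-d^2 - 7*d + 30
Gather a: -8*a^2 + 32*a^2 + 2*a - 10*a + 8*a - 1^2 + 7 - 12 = 24*a^2 - 6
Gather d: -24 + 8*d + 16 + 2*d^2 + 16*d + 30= 2*d^2 + 24*d + 22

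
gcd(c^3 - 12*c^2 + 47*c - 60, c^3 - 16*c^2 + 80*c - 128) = c - 4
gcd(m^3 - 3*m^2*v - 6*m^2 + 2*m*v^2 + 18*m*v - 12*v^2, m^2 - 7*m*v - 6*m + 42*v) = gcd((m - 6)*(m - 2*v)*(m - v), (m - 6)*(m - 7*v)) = m - 6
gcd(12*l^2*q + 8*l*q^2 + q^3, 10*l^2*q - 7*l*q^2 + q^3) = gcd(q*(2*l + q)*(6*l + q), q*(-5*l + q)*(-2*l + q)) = q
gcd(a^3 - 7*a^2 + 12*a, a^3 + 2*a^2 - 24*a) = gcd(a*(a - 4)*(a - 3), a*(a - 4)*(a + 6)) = a^2 - 4*a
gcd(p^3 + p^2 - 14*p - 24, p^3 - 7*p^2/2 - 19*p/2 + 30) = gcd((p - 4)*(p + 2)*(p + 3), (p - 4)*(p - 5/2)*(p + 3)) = p^2 - p - 12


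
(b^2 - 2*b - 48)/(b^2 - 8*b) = (b + 6)/b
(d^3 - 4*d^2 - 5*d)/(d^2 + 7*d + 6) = d*(d - 5)/(d + 6)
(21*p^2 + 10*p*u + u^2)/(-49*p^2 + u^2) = (-3*p - u)/(7*p - u)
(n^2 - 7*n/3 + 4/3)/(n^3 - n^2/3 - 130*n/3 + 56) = (n - 1)/(n^2 + n - 42)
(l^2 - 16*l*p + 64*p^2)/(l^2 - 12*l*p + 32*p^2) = (-l + 8*p)/(-l + 4*p)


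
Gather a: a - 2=a - 2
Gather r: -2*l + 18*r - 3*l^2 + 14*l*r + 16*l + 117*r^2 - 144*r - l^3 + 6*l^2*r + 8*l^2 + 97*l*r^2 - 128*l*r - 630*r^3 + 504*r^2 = -l^3 + 5*l^2 + 14*l - 630*r^3 + r^2*(97*l + 621) + r*(6*l^2 - 114*l - 126)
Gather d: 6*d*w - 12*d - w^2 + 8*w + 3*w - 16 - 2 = d*(6*w - 12) - w^2 + 11*w - 18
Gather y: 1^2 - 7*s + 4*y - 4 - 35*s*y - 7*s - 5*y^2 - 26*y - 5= -14*s - 5*y^2 + y*(-35*s - 22) - 8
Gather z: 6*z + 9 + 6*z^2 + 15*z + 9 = 6*z^2 + 21*z + 18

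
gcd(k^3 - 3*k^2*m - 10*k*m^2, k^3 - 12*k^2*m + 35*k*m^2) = k^2 - 5*k*m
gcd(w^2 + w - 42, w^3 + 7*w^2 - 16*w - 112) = w + 7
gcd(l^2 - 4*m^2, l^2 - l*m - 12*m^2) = 1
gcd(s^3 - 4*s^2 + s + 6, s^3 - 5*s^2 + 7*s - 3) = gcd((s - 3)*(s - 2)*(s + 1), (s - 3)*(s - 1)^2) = s - 3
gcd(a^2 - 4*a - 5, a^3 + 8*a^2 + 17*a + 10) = a + 1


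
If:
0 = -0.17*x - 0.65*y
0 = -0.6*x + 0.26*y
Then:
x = 0.00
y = 0.00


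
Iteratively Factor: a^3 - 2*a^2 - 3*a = (a + 1)*(a^2 - 3*a) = (a - 3)*(a + 1)*(a)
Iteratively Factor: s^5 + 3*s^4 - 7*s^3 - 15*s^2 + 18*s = (s - 1)*(s^4 + 4*s^3 - 3*s^2 - 18*s) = (s - 2)*(s - 1)*(s^3 + 6*s^2 + 9*s) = (s - 2)*(s - 1)*(s + 3)*(s^2 + 3*s) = (s - 2)*(s - 1)*(s + 3)^2*(s)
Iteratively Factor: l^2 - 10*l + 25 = (l - 5)*(l - 5)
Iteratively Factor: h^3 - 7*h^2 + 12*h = (h)*(h^2 - 7*h + 12) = h*(h - 4)*(h - 3)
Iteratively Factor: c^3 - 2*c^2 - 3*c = (c + 1)*(c^2 - 3*c) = (c - 3)*(c + 1)*(c)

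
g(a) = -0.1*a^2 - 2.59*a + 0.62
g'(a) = -0.2*a - 2.59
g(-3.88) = 9.16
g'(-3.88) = -1.81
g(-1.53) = 4.35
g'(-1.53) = -2.28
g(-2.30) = 6.05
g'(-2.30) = -2.13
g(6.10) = -18.90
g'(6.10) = -3.81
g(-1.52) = 4.33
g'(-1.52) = -2.29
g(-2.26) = 5.96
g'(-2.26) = -2.14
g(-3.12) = 7.73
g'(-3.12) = -1.97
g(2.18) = -5.50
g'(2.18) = -3.03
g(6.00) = -18.52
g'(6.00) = -3.79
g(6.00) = -18.52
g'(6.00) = -3.79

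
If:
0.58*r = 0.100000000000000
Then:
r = 0.17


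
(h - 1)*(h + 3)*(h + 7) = h^3 + 9*h^2 + 11*h - 21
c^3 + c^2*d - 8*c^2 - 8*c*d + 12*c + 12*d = (c - 6)*(c - 2)*(c + d)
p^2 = p^2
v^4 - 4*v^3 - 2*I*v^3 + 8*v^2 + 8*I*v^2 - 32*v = v*(v - 4)*(v - 4*I)*(v + 2*I)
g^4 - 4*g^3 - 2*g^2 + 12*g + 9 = (g - 3)^2*(g + 1)^2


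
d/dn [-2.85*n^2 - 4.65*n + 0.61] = -5.7*n - 4.65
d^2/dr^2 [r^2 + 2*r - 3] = 2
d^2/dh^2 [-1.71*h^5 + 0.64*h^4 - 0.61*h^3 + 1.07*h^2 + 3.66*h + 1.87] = -34.2*h^3 + 7.68*h^2 - 3.66*h + 2.14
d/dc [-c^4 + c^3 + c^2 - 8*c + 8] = -4*c^3 + 3*c^2 + 2*c - 8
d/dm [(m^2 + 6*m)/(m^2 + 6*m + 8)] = 16*(m + 3)/(m^4 + 12*m^3 + 52*m^2 + 96*m + 64)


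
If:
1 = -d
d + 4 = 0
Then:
No Solution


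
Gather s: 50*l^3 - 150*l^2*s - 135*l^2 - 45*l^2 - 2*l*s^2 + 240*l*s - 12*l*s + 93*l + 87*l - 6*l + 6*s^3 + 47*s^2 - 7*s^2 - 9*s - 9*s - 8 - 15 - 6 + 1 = 50*l^3 - 180*l^2 + 174*l + 6*s^3 + s^2*(40 - 2*l) + s*(-150*l^2 + 228*l - 18) - 28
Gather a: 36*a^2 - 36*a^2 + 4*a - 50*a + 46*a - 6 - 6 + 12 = 0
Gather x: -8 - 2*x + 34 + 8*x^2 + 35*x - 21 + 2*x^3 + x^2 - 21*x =2*x^3 + 9*x^2 + 12*x + 5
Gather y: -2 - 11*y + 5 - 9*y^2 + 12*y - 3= -9*y^2 + y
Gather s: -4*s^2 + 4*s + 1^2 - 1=-4*s^2 + 4*s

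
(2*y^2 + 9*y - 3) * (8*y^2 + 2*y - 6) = 16*y^4 + 76*y^3 - 18*y^2 - 60*y + 18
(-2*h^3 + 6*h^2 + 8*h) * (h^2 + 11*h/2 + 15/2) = -2*h^5 - 5*h^4 + 26*h^3 + 89*h^2 + 60*h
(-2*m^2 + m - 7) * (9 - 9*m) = 18*m^3 - 27*m^2 + 72*m - 63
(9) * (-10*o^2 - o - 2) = -90*o^2 - 9*o - 18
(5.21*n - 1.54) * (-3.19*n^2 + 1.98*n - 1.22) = -16.6199*n^3 + 15.2284*n^2 - 9.4054*n + 1.8788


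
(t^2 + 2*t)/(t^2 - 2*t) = (t + 2)/(t - 2)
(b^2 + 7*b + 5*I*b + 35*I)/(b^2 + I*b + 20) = (b + 7)/(b - 4*I)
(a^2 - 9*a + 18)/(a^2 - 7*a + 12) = (a - 6)/(a - 4)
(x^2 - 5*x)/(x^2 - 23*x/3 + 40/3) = 3*x/(3*x - 8)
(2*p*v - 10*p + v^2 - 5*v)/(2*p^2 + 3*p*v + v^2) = (v - 5)/(p + v)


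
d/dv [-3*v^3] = -9*v^2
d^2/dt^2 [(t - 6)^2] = 2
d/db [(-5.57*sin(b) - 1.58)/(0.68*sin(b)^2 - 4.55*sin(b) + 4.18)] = (3.7876*sin(b)^2 + 2.1488*sin(b) - 30.4716)*cos(b)/(0.4624*sin(b)^4 - 6.188*sin(b)^3 + 26.3873*sin(b)^2 - 38.038*sin(b) + 17.4724)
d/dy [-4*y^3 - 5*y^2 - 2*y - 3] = -12*y^2 - 10*y - 2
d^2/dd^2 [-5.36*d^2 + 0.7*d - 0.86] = -10.7200000000000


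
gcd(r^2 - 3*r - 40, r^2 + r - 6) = 1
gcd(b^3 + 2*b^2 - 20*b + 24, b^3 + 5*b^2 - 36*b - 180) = b + 6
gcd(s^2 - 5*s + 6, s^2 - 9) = s - 3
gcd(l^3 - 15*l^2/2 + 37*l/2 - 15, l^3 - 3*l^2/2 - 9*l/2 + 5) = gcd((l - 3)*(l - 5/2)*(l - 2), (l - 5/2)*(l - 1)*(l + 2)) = l - 5/2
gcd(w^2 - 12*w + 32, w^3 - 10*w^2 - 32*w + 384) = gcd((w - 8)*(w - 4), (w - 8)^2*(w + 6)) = w - 8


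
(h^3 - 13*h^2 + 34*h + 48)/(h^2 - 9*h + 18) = (h^2 - 7*h - 8)/(h - 3)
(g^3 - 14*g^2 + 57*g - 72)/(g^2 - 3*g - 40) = (g^2 - 6*g + 9)/(g + 5)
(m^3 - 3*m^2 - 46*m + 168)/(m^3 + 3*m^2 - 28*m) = (m - 6)/m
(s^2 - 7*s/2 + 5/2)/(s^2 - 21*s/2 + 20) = (s - 1)/(s - 8)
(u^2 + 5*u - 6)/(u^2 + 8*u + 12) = (u - 1)/(u + 2)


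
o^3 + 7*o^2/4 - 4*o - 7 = (o - 2)*(o + 7/4)*(o + 2)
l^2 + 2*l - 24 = (l - 4)*(l + 6)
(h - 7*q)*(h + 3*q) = h^2 - 4*h*q - 21*q^2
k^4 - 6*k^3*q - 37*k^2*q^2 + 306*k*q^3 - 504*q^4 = (k - 6*q)*(k - 4*q)*(k - 3*q)*(k + 7*q)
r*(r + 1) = r^2 + r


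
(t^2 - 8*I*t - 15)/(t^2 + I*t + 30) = (t - 3*I)/(t + 6*I)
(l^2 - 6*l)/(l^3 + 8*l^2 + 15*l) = (l - 6)/(l^2 + 8*l + 15)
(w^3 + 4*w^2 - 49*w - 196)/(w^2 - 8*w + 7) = (w^2 + 11*w + 28)/(w - 1)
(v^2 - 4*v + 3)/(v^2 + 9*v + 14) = (v^2 - 4*v + 3)/(v^2 + 9*v + 14)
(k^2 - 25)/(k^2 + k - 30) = (k + 5)/(k + 6)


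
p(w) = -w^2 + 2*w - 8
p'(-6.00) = 14.00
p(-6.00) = -56.00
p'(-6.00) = 14.00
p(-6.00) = -56.00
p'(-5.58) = 13.16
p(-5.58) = -50.30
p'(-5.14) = 12.28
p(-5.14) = -44.70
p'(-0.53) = 3.06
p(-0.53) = -9.34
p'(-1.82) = 5.64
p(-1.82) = -14.95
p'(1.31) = -0.62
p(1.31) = -7.10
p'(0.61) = 0.78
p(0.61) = -7.15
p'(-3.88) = 9.76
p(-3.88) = -30.81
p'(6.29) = -10.58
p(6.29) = -34.98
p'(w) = 2 - 2*w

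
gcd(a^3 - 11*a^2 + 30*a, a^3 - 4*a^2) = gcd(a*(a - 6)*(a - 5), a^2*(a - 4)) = a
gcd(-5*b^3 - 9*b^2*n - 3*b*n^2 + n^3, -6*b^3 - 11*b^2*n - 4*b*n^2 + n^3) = b^2 + 2*b*n + n^2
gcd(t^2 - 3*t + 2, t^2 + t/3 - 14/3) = t - 2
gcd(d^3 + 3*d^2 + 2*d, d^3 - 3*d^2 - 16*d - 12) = d^2 + 3*d + 2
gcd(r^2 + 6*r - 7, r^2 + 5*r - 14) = r + 7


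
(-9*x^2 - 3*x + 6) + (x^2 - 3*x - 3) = -8*x^2 - 6*x + 3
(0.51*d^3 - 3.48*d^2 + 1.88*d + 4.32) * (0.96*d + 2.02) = 0.4896*d^4 - 2.3106*d^3 - 5.2248*d^2 + 7.9448*d + 8.7264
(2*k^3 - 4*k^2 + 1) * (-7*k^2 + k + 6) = -14*k^5 + 30*k^4 + 8*k^3 - 31*k^2 + k + 6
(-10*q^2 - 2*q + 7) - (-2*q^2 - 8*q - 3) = -8*q^2 + 6*q + 10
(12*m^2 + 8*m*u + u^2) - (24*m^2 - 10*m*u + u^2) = -12*m^2 + 18*m*u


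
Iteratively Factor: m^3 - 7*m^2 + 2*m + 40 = (m + 2)*(m^2 - 9*m + 20) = (m - 4)*(m + 2)*(m - 5)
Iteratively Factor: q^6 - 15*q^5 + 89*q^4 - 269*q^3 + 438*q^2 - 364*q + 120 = (q - 2)*(q^5 - 13*q^4 + 63*q^3 - 143*q^2 + 152*q - 60) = (q - 3)*(q - 2)*(q^4 - 10*q^3 + 33*q^2 - 44*q + 20) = (q - 3)*(q - 2)^2*(q^3 - 8*q^2 + 17*q - 10) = (q - 3)*(q - 2)^2*(q - 1)*(q^2 - 7*q + 10) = (q - 5)*(q - 3)*(q - 2)^2*(q - 1)*(q - 2)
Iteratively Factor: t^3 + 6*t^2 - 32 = (t + 4)*(t^2 + 2*t - 8) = (t - 2)*(t + 4)*(t + 4)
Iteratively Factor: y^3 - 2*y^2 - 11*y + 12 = (y - 1)*(y^2 - y - 12) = (y - 4)*(y - 1)*(y + 3)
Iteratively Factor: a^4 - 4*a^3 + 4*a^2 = (a)*(a^3 - 4*a^2 + 4*a) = a^2*(a^2 - 4*a + 4) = a^2*(a - 2)*(a - 2)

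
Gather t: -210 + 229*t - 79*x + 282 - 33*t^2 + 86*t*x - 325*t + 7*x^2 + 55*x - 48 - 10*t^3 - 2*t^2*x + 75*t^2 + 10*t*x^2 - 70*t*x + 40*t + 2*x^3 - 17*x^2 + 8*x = -10*t^3 + t^2*(42 - 2*x) + t*(10*x^2 + 16*x - 56) + 2*x^3 - 10*x^2 - 16*x + 24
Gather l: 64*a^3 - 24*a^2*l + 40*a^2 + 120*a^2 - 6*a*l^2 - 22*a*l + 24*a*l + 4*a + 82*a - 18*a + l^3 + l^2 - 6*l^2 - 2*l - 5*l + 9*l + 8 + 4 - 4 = 64*a^3 + 160*a^2 + 68*a + l^3 + l^2*(-6*a - 5) + l*(-24*a^2 + 2*a + 2) + 8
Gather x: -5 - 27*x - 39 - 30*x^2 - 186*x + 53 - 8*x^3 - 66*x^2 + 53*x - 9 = -8*x^3 - 96*x^2 - 160*x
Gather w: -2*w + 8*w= 6*w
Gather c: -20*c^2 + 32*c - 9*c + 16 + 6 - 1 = -20*c^2 + 23*c + 21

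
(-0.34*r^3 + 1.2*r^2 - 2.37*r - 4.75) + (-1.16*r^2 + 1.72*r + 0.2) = -0.34*r^3 + 0.04*r^2 - 0.65*r - 4.55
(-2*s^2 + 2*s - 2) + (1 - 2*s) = -2*s^2 - 1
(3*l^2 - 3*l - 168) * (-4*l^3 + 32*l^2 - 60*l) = -12*l^5 + 108*l^4 + 396*l^3 - 5196*l^2 + 10080*l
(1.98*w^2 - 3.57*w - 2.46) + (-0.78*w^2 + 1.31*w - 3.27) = 1.2*w^2 - 2.26*w - 5.73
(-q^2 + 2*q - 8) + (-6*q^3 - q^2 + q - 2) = -6*q^3 - 2*q^2 + 3*q - 10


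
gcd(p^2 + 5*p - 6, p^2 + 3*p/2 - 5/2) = p - 1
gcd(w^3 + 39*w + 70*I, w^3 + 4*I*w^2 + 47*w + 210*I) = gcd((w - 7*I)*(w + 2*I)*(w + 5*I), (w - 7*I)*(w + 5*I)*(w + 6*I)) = w^2 - 2*I*w + 35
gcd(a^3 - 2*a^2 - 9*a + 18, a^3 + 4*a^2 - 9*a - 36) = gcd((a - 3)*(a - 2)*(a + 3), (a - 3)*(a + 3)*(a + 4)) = a^2 - 9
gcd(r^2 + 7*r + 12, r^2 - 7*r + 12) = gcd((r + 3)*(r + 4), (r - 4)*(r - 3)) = 1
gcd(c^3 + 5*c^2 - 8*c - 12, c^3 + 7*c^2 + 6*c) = c^2 + 7*c + 6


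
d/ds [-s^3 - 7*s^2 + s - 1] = -3*s^2 - 14*s + 1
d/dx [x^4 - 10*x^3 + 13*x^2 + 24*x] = 4*x^3 - 30*x^2 + 26*x + 24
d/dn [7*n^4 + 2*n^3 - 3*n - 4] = 28*n^3 + 6*n^2 - 3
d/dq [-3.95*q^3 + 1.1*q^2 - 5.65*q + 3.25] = -11.85*q^2 + 2.2*q - 5.65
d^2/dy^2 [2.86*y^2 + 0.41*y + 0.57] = 5.72000000000000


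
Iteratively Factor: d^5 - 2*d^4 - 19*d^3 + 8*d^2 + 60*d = (d)*(d^4 - 2*d^3 - 19*d^2 + 8*d + 60) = d*(d + 2)*(d^3 - 4*d^2 - 11*d + 30) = d*(d + 2)*(d + 3)*(d^2 - 7*d + 10) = d*(d - 5)*(d + 2)*(d + 3)*(d - 2)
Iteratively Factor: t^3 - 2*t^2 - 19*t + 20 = (t + 4)*(t^2 - 6*t + 5) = (t - 5)*(t + 4)*(t - 1)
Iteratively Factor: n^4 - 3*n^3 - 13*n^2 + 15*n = (n - 5)*(n^3 + 2*n^2 - 3*n) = n*(n - 5)*(n^2 + 2*n - 3) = n*(n - 5)*(n + 3)*(n - 1)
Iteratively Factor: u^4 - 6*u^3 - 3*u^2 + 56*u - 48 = (u - 4)*(u^3 - 2*u^2 - 11*u + 12) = (u - 4)*(u + 3)*(u^2 - 5*u + 4) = (u - 4)^2*(u + 3)*(u - 1)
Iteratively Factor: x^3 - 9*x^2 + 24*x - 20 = (x - 2)*(x^2 - 7*x + 10) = (x - 2)^2*(x - 5)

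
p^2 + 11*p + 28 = (p + 4)*(p + 7)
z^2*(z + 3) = z^3 + 3*z^2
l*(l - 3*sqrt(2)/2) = l^2 - 3*sqrt(2)*l/2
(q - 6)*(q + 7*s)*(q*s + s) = q^3*s + 7*q^2*s^2 - 5*q^2*s - 35*q*s^2 - 6*q*s - 42*s^2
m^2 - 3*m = m*(m - 3)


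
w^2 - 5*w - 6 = (w - 6)*(w + 1)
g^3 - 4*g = g*(g - 2)*(g + 2)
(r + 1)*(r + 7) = r^2 + 8*r + 7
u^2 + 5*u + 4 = (u + 1)*(u + 4)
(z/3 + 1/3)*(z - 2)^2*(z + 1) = z^4/3 - 2*z^3/3 - z^2 + 4*z/3 + 4/3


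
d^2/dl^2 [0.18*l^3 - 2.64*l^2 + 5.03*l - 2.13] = 1.08*l - 5.28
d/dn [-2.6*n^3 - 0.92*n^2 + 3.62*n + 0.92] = -7.8*n^2 - 1.84*n + 3.62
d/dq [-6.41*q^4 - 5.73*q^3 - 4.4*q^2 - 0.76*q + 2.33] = -25.64*q^3 - 17.19*q^2 - 8.8*q - 0.76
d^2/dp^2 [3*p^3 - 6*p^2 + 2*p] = 18*p - 12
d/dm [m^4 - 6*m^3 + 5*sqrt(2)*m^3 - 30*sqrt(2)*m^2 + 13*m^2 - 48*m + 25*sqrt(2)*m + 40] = 4*m^3 - 18*m^2 + 15*sqrt(2)*m^2 - 60*sqrt(2)*m + 26*m - 48 + 25*sqrt(2)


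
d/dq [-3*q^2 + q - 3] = 1 - 6*q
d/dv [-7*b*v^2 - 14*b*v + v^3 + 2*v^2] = -14*b*v - 14*b + 3*v^2 + 4*v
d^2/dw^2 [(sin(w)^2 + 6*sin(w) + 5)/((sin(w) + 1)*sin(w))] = 5*(cos(w)^2 + 1)/sin(w)^3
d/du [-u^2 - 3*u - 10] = -2*u - 3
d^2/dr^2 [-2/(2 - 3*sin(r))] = 6*(-3*sin(r)^2 - 2*sin(r) + 6)/(3*sin(r) - 2)^3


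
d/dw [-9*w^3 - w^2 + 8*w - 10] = -27*w^2 - 2*w + 8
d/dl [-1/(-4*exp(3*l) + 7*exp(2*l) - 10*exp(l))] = 2*(-6*exp(2*l) + 7*exp(l) - 5)*exp(-l)/(4*exp(2*l) - 7*exp(l) + 10)^2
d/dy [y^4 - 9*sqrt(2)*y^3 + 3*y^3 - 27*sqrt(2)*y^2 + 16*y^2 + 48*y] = 4*y^3 - 27*sqrt(2)*y^2 + 9*y^2 - 54*sqrt(2)*y + 32*y + 48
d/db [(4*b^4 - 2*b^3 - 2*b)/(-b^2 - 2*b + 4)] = 2*(-4*b^5 - 11*b^4 + 36*b^3 - 13*b^2 - 4)/(b^4 + 4*b^3 - 4*b^2 - 16*b + 16)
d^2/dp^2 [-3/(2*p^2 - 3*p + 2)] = 6*(4*p^2 - 6*p - (4*p - 3)^2 + 4)/(2*p^2 - 3*p + 2)^3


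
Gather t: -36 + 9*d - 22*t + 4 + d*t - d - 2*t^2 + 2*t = 8*d - 2*t^2 + t*(d - 20) - 32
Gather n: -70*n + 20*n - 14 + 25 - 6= 5 - 50*n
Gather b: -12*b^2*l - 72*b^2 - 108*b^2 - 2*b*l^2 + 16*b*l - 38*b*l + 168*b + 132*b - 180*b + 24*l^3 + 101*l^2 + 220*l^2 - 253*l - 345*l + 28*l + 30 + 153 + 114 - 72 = b^2*(-12*l - 180) + b*(-2*l^2 - 22*l + 120) + 24*l^3 + 321*l^2 - 570*l + 225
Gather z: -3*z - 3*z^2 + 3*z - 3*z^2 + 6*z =-6*z^2 + 6*z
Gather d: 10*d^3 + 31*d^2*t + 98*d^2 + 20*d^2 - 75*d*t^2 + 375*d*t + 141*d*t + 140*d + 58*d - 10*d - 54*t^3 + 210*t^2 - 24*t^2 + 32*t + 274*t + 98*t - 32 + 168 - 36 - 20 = 10*d^3 + d^2*(31*t + 118) + d*(-75*t^2 + 516*t + 188) - 54*t^3 + 186*t^2 + 404*t + 80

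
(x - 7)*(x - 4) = x^2 - 11*x + 28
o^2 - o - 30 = (o - 6)*(o + 5)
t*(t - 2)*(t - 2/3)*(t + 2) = t^4 - 2*t^3/3 - 4*t^2 + 8*t/3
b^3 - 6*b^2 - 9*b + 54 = (b - 6)*(b - 3)*(b + 3)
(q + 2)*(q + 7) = q^2 + 9*q + 14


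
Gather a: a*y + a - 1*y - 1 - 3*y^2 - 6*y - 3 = a*(y + 1) - 3*y^2 - 7*y - 4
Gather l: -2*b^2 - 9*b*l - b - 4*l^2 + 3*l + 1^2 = -2*b^2 - b - 4*l^2 + l*(3 - 9*b) + 1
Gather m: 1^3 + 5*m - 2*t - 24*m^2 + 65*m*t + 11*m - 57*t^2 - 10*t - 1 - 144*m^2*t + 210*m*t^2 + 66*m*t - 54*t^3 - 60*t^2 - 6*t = m^2*(-144*t - 24) + m*(210*t^2 + 131*t + 16) - 54*t^3 - 117*t^2 - 18*t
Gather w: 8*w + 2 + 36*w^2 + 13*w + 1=36*w^2 + 21*w + 3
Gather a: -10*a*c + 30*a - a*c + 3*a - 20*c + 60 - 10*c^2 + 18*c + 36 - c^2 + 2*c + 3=a*(33 - 11*c) - 11*c^2 + 99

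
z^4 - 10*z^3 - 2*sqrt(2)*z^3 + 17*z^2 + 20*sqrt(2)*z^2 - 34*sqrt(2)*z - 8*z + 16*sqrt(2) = (z - 8)*(z - 1)^2*(z - 2*sqrt(2))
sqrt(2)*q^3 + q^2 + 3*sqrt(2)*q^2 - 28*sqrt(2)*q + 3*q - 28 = (q - 4)*(q + 7)*(sqrt(2)*q + 1)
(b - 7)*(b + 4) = b^2 - 3*b - 28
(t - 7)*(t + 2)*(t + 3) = t^3 - 2*t^2 - 29*t - 42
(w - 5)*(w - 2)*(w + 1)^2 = w^4 - 5*w^3 - 3*w^2 + 13*w + 10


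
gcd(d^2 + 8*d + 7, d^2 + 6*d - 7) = d + 7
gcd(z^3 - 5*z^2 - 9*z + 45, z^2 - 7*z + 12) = z - 3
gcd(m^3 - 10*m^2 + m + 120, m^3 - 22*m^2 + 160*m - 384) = m - 8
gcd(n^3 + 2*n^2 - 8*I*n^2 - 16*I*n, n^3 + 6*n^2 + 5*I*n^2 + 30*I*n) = n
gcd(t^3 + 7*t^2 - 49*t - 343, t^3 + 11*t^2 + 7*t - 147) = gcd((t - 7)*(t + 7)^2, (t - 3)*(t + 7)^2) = t^2 + 14*t + 49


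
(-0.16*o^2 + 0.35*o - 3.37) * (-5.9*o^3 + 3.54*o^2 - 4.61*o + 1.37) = 0.944*o^5 - 2.6314*o^4 + 21.8596*o^3 - 13.7625*o^2 + 16.0152*o - 4.6169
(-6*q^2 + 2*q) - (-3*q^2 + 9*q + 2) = -3*q^2 - 7*q - 2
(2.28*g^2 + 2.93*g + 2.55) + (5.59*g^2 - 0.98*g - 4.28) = 7.87*g^2 + 1.95*g - 1.73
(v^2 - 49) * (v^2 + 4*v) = v^4 + 4*v^3 - 49*v^2 - 196*v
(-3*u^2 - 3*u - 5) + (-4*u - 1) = -3*u^2 - 7*u - 6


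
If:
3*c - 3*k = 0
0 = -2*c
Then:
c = 0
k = 0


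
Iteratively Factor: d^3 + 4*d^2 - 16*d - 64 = (d + 4)*(d^2 - 16) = (d - 4)*(d + 4)*(d + 4)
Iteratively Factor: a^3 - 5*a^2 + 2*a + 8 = (a - 2)*(a^2 - 3*a - 4) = (a - 2)*(a + 1)*(a - 4)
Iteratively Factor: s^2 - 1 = (s + 1)*(s - 1)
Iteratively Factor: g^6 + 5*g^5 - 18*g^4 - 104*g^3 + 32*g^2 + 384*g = (g + 4)*(g^5 + g^4 - 22*g^3 - 16*g^2 + 96*g) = g*(g + 4)*(g^4 + g^3 - 22*g^2 - 16*g + 96) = g*(g + 4)^2*(g^3 - 3*g^2 - 10*g + 24) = g*(g + 3)*(g + 4)^2*(g^2 - 6*g + 8) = g*(g - 2)*(g + 3)*(g + 4)^2*(g - 4)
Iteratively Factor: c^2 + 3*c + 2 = (c + 2)*(c + 1)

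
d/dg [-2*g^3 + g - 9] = 1 - 6*g^2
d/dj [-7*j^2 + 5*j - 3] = 5 - 14*j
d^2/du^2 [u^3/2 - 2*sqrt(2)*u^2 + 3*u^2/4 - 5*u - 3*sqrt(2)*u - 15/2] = 3*u - 4*sqrt(2) + 3/2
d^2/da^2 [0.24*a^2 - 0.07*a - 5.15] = 0.480000000000000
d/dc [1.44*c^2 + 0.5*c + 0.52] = 2.88*c + 0.5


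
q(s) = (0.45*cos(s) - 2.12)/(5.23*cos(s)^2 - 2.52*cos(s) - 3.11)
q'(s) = (10.46*sin(s)*cos(s) - 2.52*sin(s))*(0.45*cos(s) - 2.12)/(5.23*cos(s)^2 - 2.52*cos(s) - 3.11)^2 - 0.45*sin(s)/(5.23*cos(s)^2 - 2.52*cos(s) - 3.11)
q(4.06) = -6.89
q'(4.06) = -138.74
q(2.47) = -1.20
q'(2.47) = 3.72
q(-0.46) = 1.47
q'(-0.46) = 3.65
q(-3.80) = -1.15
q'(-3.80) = 3.39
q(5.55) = 0.85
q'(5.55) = 1.29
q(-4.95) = 0.59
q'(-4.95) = 0.14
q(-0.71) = 0.88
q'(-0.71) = 1.40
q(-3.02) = -0.56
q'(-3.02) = -0.18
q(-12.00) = 1.15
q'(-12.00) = -2.42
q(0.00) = 4.18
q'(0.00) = 0.00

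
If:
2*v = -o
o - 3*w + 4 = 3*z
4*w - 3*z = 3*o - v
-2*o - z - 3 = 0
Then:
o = -158/71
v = 79/71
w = -61/71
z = 103/71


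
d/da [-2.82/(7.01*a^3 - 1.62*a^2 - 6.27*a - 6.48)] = (59.3046*a^2 - 9.1368*a - 17.6814)/(-7.01*a^3 + 1.62*a^2 + 6.27*a + 6.48)^2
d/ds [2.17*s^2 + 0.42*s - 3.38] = 4.34*s + 0.42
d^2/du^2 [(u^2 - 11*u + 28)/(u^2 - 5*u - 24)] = 4*(-3*u^3 + 78*u^2 - 606*u + 1634)/(u^6 - 15*u^5 + 3*u^4 + 595*u^3 - 72*u^2 - 8640*u - 13824)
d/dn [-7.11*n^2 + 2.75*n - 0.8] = 2.75 - 14.22*n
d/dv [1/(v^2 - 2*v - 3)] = 2*(1 - v)/(-v^2 + 2*v + 3)^2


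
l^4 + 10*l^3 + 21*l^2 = l^2*(l + 3)*(l + 7)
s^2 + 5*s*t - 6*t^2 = (s - t)*(s + 6*t)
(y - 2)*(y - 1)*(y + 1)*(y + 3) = y^4 + y^3 - 7*y^2 - y + 6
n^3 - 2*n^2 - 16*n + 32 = (n - 4)*(n - 2)*(n + 4)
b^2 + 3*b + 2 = (b + 1)*(b + 2)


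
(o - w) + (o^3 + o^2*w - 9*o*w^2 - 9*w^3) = o^3 + o^2*w - 9*o*w^2 + o - 9*w^3 - w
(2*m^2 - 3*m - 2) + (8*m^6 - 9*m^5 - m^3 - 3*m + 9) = 8*m^6 - 9*m^5 - m^3 + 2*m^2 - 6*m + 7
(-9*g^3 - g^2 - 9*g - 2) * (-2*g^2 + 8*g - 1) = 18*g^5 - 70*g^4 + 19*g^3 - 67*g^2 - 7*g + 2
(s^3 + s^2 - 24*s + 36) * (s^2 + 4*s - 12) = s^5 + 5*s^4 - 32*s^3 - 72*s^2 + 432*s - 432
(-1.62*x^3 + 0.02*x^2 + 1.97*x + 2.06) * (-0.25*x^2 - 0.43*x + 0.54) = 0.405*x^5 + 0.6916*x^4 - 1.3759*x^3 - 1.3513*x^2 + 0.178*x + 1.1124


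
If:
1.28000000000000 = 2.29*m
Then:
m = 0.56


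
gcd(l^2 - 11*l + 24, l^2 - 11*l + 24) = l^2 - 11*l + 24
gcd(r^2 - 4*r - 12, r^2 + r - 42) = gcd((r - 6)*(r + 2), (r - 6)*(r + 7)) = r - 6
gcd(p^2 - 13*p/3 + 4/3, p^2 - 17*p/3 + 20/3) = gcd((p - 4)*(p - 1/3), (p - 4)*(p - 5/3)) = p - 4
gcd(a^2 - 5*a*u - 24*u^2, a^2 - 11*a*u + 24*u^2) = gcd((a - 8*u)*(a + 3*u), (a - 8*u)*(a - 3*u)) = -a + 8*u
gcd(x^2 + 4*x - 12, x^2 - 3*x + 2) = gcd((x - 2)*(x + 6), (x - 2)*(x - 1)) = x - 2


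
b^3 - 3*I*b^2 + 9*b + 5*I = (b - 5*I)*(b + I)^2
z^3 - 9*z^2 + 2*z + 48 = (z - 8)*(z - 3)*(z + 2)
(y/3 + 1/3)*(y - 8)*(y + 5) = y^3/3 - 2*y^2/3 - 43*y/3 - 40/3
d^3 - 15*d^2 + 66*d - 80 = (d - 8)*(d - 5)*(d - 2)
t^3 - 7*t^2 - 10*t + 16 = (t - 8)*(t - 1)*(t + 2)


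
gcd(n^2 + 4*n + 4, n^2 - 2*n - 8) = n + 2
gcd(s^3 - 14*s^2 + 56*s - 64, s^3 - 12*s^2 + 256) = s - 8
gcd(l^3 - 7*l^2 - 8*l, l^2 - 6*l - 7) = l + 1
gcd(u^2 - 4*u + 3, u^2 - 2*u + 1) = u - 1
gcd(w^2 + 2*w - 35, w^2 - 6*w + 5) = w - 5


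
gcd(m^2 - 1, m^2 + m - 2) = m - 1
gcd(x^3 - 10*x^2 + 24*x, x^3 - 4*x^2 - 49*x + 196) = x - 4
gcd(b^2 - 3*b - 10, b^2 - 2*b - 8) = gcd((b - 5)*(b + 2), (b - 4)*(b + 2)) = b + 2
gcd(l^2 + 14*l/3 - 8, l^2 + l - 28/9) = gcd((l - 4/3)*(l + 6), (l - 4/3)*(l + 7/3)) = l - 4/3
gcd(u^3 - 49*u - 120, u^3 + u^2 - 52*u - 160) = u^2 - 3*u - 40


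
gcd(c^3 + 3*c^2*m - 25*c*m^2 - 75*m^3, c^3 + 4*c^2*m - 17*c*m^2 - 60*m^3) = c^2 + 8*c*m + 15*m^2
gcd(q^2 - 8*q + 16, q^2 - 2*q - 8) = q - 4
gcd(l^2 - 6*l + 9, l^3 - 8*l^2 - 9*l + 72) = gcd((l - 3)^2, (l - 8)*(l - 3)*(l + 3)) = l - 3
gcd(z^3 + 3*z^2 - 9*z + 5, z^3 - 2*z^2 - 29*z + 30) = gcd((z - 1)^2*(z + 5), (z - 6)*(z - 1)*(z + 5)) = z^2 + 4*z - 5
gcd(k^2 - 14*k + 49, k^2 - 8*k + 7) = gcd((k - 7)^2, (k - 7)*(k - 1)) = k - 7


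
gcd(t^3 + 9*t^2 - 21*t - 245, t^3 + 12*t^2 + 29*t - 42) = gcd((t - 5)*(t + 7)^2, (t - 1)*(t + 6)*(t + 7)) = t + 7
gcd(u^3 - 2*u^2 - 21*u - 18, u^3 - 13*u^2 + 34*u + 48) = u^2 - 5*u - 6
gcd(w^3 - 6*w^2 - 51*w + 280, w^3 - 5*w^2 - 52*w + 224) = w^2 - w - 56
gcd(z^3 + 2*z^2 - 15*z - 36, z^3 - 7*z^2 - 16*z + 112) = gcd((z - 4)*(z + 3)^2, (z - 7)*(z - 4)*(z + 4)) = z - 4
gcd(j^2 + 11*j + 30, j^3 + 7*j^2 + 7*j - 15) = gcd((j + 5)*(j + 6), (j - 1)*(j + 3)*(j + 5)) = j + 5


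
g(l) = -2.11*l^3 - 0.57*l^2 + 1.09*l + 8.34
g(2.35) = -19.63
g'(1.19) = -9.23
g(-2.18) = 25.12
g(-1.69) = 15.05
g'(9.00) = -521.90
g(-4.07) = 136.72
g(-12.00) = 3559.26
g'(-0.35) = 0.71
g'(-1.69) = -15.06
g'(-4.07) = -99.13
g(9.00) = -1566.21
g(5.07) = -275.77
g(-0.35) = 7.98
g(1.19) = 5.27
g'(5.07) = -167.40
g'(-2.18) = -26.51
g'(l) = -6.33*l^2 - 1.14*l + 1.09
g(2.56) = -28.01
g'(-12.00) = -896.75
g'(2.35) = -36.55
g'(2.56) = -43.31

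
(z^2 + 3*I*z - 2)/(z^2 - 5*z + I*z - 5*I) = (z + 2*I)/(z - 5)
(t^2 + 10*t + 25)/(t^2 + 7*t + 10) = (t + 5)/(t + 2)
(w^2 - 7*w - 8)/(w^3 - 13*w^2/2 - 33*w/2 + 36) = 2*(w + 1)/(2*w^2 + 3*w - 9)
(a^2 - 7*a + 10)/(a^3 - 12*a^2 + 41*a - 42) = (a - 5)/(a^2 - 10*a + 21)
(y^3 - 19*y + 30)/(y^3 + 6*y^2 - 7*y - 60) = (y - 2)/(y + 4)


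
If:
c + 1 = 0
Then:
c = -1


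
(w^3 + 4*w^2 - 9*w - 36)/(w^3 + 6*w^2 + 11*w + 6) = (w^2 + w - 12)/(w^2 + 3*w + 2)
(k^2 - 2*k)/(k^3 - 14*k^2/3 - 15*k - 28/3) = 3*k*(2 - k)/(-3*k^3 + 14*k^2 + 45*k + 28)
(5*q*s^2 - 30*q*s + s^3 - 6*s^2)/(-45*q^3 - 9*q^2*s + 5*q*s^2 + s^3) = s*(6 - s)/(9*q^2 - s^2)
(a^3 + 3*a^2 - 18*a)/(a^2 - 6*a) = (a^2 + 3*a - 18)/(a - 6)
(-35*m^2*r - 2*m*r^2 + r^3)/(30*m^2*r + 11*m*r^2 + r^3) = (-7*m + r)/(6*m + r)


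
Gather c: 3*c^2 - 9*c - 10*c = 3*c^2 - 19*c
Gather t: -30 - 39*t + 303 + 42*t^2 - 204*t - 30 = 42*t^2 - 243*t + 243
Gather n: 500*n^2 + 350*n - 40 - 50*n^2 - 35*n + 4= 450*n^2 + 315*n - 36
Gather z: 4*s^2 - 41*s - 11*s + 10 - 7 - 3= 4*s^2 - 52*s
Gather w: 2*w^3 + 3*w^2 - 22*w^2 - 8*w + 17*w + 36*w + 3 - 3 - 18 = 2*w^3 - 19*w^2 + 45*w - 18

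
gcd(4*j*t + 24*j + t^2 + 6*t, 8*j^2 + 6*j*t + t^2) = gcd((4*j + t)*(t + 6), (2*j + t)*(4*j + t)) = 4*j + t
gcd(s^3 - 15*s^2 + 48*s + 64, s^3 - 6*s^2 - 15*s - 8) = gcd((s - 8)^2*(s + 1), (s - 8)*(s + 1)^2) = s^2 - 7*s - 8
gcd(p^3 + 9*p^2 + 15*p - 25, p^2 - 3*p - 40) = p + 5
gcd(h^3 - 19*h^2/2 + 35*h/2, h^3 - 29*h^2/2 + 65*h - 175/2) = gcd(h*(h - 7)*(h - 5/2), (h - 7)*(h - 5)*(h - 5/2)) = h^2 - 19*h/2 + 35/2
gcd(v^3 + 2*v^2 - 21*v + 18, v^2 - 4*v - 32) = 1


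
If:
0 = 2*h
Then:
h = 0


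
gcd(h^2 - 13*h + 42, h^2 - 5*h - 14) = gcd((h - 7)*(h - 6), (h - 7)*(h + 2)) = h - 7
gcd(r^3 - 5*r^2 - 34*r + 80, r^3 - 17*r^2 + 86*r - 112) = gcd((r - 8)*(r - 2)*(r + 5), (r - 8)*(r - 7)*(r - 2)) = r^2 - 10*r + 16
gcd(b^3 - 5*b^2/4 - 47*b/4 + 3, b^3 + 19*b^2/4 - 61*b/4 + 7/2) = b - 1/4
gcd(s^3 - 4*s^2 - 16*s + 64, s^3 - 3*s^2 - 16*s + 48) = s^2 - 16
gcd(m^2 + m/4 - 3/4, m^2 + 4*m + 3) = m + 1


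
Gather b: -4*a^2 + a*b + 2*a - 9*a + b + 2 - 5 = -4*a^2 - 7*a + b*(a + 1) - 3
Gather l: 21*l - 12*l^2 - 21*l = -12*l^2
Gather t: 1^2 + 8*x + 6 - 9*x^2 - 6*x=-9*x^2 + 2*x + 7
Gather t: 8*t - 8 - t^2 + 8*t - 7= -t^2 + 16*t - 15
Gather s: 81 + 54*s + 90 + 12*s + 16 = 66*s + 187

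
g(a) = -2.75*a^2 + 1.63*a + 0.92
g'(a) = 1.63 - 5.5*a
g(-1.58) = -8.52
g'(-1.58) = 10.32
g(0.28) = 1.16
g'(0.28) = 0.09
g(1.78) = -4.89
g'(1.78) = -8.16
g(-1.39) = -6.66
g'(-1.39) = 9.28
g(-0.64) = -1.25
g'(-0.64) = 5.15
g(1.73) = -4.49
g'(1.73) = -7.88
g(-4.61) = -65.04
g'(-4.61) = 26.98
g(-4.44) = -60.53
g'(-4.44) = 26.05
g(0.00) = 0.92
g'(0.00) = 1.63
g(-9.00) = -236.50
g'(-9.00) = 51.13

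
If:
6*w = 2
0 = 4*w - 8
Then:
No Solution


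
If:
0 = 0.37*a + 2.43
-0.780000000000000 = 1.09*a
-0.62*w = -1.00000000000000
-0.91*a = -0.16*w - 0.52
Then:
No Solution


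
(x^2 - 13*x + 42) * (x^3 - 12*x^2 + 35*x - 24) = x^5 - 25*x^4 + 233*x^3 - 983*x^2 + 1782*x - 1008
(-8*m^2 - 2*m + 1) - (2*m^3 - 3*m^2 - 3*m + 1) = -2*m^3 - 5*m^2 + m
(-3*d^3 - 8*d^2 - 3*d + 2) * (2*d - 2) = -6*d^4 - 10*d^3 + 10*d^2 + 10*d - 4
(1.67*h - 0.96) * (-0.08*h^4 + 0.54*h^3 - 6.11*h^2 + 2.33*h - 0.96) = -0.1336*h^5 + 0.9786*h^4 - 10.7221*h^3 + 9.7567*h^2 - 3.84*h + 0.9216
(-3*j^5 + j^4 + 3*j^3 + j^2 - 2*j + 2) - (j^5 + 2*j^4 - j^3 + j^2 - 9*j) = -4*j^5 - j^4 + 4*j^3 + 7*j + 2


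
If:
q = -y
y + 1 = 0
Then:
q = 1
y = -1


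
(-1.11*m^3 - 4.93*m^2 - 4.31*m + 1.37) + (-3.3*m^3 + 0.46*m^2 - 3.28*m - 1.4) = -4.41*m^3 - 4.47*m^2 - 7.59*m - 0.0299999999999998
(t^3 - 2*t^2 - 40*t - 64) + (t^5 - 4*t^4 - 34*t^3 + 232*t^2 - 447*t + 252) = t^5 - 4*t^4 - 33*t^3 + 230*t^2 - 487*t + 188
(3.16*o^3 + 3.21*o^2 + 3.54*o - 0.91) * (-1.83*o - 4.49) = -5.7828*o^4 - 20.0627*o^3 - 20.8911*o^2 - 14.2293*o + 4.0859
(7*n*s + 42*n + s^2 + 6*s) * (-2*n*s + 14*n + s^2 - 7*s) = -14*n^2*s^2 + 14*n^2*s + 588*n^2 + 5*n*s^3 - 5*n*s^2 - 210*n*s + s^4 - s^3 - 42*s^2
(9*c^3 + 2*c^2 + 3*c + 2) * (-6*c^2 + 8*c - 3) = -54*c^5 + 60*c^4 - 29*c^3 + 6*c^2 + 7*c - 6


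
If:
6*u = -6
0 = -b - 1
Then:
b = -1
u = -1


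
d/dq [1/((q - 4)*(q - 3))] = (7 - 2*q)/(q^4 - 14*q^3 + 73*q^2 - 168*q + 144)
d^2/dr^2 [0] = 0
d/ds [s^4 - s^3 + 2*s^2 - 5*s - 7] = 4*s^3 - 3*s^2 + 4*s - 5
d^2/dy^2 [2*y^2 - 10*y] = 4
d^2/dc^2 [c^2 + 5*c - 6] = 2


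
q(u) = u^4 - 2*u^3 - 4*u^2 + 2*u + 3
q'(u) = 4*u^3 - 6*u^2 - 8*u + 2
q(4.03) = 78.96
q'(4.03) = 134.12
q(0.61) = 2.42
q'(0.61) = -4.20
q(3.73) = 44.59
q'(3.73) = 96.26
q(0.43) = 3.00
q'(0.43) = -2.23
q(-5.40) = 1040.79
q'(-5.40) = -759.62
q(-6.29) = 1895.20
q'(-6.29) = -1180.50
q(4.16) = 97.60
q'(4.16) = 152.85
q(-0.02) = 2.96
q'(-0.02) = 2.16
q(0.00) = 3.00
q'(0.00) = 2.00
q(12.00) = 16731.00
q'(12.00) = 5954.00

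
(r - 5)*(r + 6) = r^2 + r - 30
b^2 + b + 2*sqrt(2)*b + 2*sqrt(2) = (b + 1)*(b + 2*sqrt(2))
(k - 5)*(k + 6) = k^2 + k - 30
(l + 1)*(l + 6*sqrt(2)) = l^2 + l + 6*sqrt(2)*l + 6*sqrt(2)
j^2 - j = j*(j - 1)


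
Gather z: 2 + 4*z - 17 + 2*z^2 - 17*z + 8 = 2*z^2 - 13*z - 7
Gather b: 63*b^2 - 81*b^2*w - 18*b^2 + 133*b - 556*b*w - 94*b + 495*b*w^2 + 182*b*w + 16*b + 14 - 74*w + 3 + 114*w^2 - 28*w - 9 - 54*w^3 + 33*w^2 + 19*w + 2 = b^2*(45 - 81*w) + b*(495*w^2 - 374*w + 55) - 54*w^3 + 147*w^2 - 83*w + 10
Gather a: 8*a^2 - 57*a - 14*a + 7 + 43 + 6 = 8*a^2 - 71*a + 56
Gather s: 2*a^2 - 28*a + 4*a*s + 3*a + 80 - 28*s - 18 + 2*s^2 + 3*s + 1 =2*a^2 - 25*a + 2*s^2 + s*(4*a - 25) + 63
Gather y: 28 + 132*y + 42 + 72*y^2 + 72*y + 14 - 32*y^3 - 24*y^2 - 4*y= -32*y^3 + 48*y^2 + 200*y + 84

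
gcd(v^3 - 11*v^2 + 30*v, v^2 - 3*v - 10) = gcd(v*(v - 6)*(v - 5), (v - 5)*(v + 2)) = v - 5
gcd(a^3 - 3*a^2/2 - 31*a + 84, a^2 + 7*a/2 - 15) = a + 6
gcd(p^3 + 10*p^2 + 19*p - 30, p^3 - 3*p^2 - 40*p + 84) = p + 6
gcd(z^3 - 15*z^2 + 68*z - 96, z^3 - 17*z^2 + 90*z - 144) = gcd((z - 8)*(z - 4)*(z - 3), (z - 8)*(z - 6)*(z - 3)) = z^2 - 11*z + 24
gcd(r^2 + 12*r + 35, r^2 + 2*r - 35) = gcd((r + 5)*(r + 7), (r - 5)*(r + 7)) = r + 7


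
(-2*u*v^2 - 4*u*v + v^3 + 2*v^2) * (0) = 0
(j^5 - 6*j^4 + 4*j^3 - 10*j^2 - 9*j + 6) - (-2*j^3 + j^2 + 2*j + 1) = j^5 - 6*j^4 + 6*j^3 - 11*j^2 - 11*j + 5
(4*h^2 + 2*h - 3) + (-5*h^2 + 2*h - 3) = -h^2 + 4*h - 6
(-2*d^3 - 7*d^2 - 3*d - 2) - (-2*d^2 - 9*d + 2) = -2*d^3 - 5*d^2 + 6*d - 4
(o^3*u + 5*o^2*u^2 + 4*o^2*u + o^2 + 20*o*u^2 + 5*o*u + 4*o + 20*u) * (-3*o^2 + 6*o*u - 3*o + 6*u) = -3*o^5*u - 9*o^4*u^2 - 15*o^4*u - 3*o^4 + 30*o^3*u^3 - 45*o^3*u^2 - 21*o^3*u - 15*o^3 + 150*o^2*u^3 - 6*o^2*u^2 - 45*o^2*u - 12*o^2 + 120*o*u^3 + 150*o*u^2 - 36*o*u + 120*u^2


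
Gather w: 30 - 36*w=30 - 36*w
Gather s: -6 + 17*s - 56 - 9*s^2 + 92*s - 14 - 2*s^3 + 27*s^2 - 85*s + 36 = -2*s^3 + 18*s^2 + 24*s - 40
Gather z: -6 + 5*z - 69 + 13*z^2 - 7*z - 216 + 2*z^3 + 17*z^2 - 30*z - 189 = 2*z^3 + 30*z^2 - 32*z - 480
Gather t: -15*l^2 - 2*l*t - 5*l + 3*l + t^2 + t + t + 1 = -15*l^2 - 2*l + t^2 + t*(2 - 2*l) + 1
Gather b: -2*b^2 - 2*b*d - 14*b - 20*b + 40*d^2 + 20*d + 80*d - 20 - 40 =-2*b^2 + b*(-2*d - 34) + 40*d^2 + 100*d - 60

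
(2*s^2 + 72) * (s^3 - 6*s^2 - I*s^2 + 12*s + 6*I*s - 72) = 2*s^5 - 12*s^4 - 2*I*s^4 + 96*s^3 + 12*I*s^3 - 576*s^2 - 72*I*s^2 + 864*s + 432*I*s - 5184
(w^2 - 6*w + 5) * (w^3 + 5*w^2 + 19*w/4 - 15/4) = w^5 - w^4 - 81*w^3/4 - 29*w^2/4 + 185*w/4 - 75/4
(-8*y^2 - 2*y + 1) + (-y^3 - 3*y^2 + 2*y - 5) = -y^3 - 11*y^2 - 4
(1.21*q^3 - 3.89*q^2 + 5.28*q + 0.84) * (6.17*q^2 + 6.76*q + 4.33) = 7.4657*q^5 - 15.8217*q^4 + 11.5205*q^3 + 24.0319*q^2 + 28.5408*q + 3.6372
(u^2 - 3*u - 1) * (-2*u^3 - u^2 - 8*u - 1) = -2*u^5 + 5*u^4 - 3*u^3 + 24*u^2 + 11*u + 1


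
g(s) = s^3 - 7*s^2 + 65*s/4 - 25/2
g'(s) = 3*s^2 - 14*s + 65/4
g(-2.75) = -130.92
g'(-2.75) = 77.44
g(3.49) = 1.46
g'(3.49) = 3.93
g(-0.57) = -24.22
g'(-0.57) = 25.20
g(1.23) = -1.24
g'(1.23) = 3.57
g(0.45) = -6.51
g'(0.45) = 10.56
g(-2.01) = -81.56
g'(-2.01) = 56.51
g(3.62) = 2.03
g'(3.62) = 4.88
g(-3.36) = -184.06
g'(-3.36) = 97.16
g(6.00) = 49.00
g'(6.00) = 40.25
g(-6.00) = -578.00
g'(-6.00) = 208.25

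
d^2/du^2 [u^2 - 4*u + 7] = 2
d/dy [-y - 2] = -1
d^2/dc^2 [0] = 0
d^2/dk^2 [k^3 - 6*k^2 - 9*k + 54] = 6*k - 12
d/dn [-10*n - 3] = -10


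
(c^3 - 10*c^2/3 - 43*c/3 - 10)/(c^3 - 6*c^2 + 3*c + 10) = (c^2 - 13*c/3 - 10)/(c^2 - 7*c + 10)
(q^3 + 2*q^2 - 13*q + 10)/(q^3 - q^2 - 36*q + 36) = (q^2 + 3*q - 10)/(q^2 - 36)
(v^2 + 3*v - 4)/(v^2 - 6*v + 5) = (v + 4)/(v - 5)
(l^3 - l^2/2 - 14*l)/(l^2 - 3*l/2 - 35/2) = l*(l - 4)/(l - 5)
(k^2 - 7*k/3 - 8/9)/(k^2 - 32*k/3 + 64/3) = (k + 1/3)/(k - 8)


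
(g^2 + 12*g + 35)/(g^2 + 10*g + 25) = (g + 7)/(g + 5)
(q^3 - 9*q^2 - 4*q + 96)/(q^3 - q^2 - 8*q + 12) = (q^2 - 12*q + 32)/(q^2 - 4*q + 4)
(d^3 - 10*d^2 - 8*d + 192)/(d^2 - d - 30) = (d^2 - 4*d - 32)/(d + 5)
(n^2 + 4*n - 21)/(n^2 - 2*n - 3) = (n + 7)/(n + 1)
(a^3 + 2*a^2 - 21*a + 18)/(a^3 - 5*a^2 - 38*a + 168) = (a^2 - 4*a + 3)/(a^2 - 11*a + 28)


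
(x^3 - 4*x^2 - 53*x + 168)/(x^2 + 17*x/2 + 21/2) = 2*(x^2 - 11*x + 24)/(2*x + 3)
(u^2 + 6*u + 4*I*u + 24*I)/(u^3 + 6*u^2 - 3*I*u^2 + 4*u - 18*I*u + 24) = (u + 4*I)/(u^2 - 3*I*u + 4)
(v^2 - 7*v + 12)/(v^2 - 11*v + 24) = (v - 4)/(v - 8)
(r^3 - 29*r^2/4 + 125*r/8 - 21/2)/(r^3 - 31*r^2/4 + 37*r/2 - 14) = (r - 3/2)/(r - 2)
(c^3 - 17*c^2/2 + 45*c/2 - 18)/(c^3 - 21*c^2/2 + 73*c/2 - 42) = (2*c - 3)/(2*c - 7)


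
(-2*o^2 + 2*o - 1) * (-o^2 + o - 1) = 2*o^4 - 4*o^3 + 5*o^2 - 3*o + 1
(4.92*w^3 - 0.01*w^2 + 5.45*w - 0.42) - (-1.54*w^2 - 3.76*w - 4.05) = 4.92*w^3 + 1.53*w^2 + 9.21*w + 3.63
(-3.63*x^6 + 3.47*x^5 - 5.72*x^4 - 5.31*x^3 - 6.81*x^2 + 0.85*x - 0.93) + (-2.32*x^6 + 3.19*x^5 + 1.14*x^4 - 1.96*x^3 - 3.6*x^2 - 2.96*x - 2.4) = -5.95*x^6 + 6.66*x^5 - 4.58*x^4 - 7.27*x^3 - 10.41*x^2 - 2.11*x - 3.33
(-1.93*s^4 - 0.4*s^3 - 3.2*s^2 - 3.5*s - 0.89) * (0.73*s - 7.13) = -1.4089*s^5 + 13.4689*s^4 + 0.516*s^3 + 20.261*s^2 + 24.3053*s + 6.3457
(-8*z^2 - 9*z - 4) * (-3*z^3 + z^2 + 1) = 24*z^5 + 19*z^4 + 3*z^3 - 12*z^2 - 9*z - 4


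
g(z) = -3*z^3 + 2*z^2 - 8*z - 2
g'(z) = -9*z^2 + 4*z - 8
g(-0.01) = -1.92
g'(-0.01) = -8.04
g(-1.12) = 13.68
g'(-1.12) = -23.77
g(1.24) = -14.56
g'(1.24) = -16.88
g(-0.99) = 10.79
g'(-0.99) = -20.78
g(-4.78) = 409.58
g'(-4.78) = -232.76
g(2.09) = -37.37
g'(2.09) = -38.95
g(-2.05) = 48.65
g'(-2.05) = -54.02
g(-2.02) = 47.05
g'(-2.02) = -52.80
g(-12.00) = 5566.00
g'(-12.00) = -1352.00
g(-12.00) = 5566.00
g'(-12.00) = -1352.00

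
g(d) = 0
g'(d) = 0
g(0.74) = 0.00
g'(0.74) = 0.00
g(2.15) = 0.00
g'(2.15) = 0.00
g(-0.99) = 0.00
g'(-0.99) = 0.00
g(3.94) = 0.00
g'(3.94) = 0.00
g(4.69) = 0.00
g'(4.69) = 0.00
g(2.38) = 0.00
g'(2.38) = 0.00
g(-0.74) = 0.00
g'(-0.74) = 0.00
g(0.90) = 0.00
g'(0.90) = 0.00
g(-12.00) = 0.00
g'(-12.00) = 0.00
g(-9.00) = 0.00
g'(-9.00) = 0.00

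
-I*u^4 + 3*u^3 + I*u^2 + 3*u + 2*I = (u - I)*(u + I)*(u + 2*I)*(-I*u + 1)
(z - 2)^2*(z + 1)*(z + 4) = z^4 + z^3 - 12*z^2 + 4*z + 16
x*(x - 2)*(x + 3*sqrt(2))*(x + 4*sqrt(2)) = x^4 - 2*x^3 + 7*sqrt(2)*x^3 - 14*sqrt(2)*x^2 + 24*x^2 - 48*x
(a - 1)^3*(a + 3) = a^4 - 6*a^2 + 8*a - 3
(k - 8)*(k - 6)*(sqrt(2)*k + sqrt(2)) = sqrt(2)*k^3 - 13*sqrt(2)*k^2 + 34*sqrt(2)*k + 48*sqrt(2)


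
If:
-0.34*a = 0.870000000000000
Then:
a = -2.56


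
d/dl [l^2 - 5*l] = 2*l - 5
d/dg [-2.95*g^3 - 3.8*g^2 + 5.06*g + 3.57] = -8.85*g^2 - 7.6*g + 5.06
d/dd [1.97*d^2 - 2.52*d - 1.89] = 3.94*d - 2.52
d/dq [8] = 0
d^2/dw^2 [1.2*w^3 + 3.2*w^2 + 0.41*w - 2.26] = 7.2*w + 6.4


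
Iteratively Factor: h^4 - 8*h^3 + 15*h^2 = (h)*(h^3 - 8*h^2 + 15*h) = h^2*(h^2 - 8*h + 15) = h^2*(h - 5)*(h - 3)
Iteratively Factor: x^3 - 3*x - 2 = (x - 2)*(x^2 + 2*x + 1) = (x - 2)*(x + 1)*(x + 1)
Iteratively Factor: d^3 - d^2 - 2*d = (d + 1)*(d^2 - 2*d) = d*(d + 1)*(d - 2)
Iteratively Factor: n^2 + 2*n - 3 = (n - 1)*(n + 3)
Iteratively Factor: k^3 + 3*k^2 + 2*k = (k + 2)*(k^2 + k) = (k + 1)*(k + 2)*(k)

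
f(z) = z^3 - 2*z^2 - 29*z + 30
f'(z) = 3*z^2 - 4*z - 29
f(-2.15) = 73.17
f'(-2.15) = -6.53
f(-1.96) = 71.63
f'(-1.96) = -9.64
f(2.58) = -40.96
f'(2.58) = -19.35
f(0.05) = 28.55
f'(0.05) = -29.19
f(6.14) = 8.02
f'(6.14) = 59.54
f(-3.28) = 68.32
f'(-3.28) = 16.40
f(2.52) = -39.78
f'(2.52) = -20.03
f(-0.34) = 39.59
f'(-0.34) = -27.29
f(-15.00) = -3360.00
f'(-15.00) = 706.00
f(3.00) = -48.00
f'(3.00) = -14.00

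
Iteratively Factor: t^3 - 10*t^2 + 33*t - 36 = (t - 3)*(t^2 - 7*t + 12) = (t - 4)*(t - 3)*(t - 3)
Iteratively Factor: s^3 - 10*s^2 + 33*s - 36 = (s - 3)*(s^2 - 7*s + 12) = (s - 3)^2*(s - 4)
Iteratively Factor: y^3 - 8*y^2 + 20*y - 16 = (y - 2)*(y^2 - 6*y + 8) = (y - 2)^2*(y - 4)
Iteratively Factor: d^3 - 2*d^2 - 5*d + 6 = (d + 2)*(d^2 - 4*d + 3) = (d - 3)*(d + 2)*(d - 1)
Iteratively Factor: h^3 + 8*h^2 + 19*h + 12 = (h + 1)*(h^2 + 7*h + 12) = (h + 1)*(h + 3)*(h + 4)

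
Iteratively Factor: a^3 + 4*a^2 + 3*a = (a + 3)*(a^2 + a) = (a + 1)*(a + 3)*(a)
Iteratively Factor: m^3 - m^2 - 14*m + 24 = (m - 2)*(m^2 + m - 12) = (m - 2)*(m + 4)*(m - 3)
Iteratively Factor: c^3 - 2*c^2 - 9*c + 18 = (c - 3)*(c^2 + c - 6) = (c - 3)*(c - 2)*(c + 3)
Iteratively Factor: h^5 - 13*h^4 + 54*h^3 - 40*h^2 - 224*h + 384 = (h - 3)*(h^4 - 10*h^3 + 24*h^2 + 32*h - 128) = (h - 3)*(h + 2)*(h^3 - 12*h^2 + 48*h - 64) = (h - 4)*(h - 3)*(h + 2)*(h^2 - 8*h + 16) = (h - 4)^2*(h - 3)*(h + 2)*(h - 4)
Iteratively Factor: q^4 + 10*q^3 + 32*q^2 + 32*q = (q + 4)*(q^3 + 6*q^2 + 8*q) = (q + 2)*(q + 4)*(q^2 + 4*q) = q*(q + 2)*(q + 4)*(q + 4)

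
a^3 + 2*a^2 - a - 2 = (a - 1)*(a + 1)*(a + 2)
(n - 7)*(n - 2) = n^2 - 9*n + 14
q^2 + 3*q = q*(q + 3)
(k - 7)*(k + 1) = k^2 - 6*k - 7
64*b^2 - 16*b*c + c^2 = (-8*b + c)^2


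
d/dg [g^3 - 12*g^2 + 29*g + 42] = 3*g^2 - 24*g + 29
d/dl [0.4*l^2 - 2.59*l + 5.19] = 0.8*l - 2.59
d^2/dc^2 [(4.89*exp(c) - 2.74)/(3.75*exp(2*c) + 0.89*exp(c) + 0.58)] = (68.765625*exp(4*c) - 170.445375*exp(3*c) - 91.24875*exp(2*c) + 19.143428*exp(c) + 3.059384)*exp(c)/(52.734375*exp(6*c) + 37.546875*exp(5*c) + 33.379875*exp(4*c) + 12.319469*exp(3*c) + 5.162754*exp(2*c) + 0.898188*exp(c) + 0.195112)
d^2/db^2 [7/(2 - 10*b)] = -175/(5*b - 1)^3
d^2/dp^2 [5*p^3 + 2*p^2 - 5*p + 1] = 30*p + 4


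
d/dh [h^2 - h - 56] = 2*h - 1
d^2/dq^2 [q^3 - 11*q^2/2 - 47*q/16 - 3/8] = 6*q - 11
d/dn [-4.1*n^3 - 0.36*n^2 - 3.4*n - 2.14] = -12.3*n^2 - 0.72*n - 3.4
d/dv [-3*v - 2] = -3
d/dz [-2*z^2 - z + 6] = -4*z - 1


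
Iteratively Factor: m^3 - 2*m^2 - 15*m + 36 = (m - 3)*(m^2 + m - 12) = (m - 3)*(m + 4)*(m - 3)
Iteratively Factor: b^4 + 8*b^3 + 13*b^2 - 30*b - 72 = (b + 3)*(b^3 + 5*b^2 - 2*b - 24) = (b + 3)^2*(b^2 + 2*b - 8) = (b + 3)^2*(b + 4)*(b - 2)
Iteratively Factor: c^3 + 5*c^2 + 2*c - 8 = (c + 2)*(c^2 + 3*c - 4) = (c + 2)*(c + 4)*(c - 1)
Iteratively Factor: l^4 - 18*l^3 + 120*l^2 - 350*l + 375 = (l - 5)*(l^3 - 13*l^2 + 55*l - 75) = (l - 5)*(l - 3)*(l^2 - 10*l + 25) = (l - 5)^2*(l - 3)*(l - 5)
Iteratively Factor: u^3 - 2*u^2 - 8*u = (u - 4)*(u^2 + 2*u) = (u - 4)*(u + 2)*(u)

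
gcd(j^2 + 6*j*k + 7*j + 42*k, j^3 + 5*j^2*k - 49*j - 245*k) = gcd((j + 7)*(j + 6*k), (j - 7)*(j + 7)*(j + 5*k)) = j + 7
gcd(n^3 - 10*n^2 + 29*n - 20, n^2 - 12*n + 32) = n - 4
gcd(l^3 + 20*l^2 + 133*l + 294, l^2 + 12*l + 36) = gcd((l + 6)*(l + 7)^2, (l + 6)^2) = l + 6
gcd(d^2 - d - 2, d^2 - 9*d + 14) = d - 2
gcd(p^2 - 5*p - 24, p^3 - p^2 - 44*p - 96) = p^2 - 5*p - 24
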